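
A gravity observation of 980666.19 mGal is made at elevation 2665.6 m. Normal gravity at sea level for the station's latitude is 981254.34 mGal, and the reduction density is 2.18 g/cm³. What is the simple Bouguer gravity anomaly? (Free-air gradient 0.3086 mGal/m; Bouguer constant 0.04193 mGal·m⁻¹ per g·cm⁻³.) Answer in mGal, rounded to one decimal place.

Free-air correction = 0.3086 × 2665.6 = 822.60 mGal
Free-air anomaly = 980666.19 − 981254.34 + (822.60) = 234.45 mGal
Bouguer slab correction = 0.04193 × 2.18 × 2665.6 = 243.66 mGal
Simple Bouguer anomaly = 234.45 − (243.66) = -9.21 mGal

-9.2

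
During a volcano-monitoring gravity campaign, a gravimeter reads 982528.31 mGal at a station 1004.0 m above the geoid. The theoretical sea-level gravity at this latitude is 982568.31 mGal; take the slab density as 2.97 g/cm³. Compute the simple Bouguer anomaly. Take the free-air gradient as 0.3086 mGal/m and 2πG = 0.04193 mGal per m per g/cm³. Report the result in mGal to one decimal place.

Free-air correction = 0.3086 × 1004.0 = 309.83 mGal
Free-air anomaly = 982528.31 − 982568.31 + (309.83) = 269.83 mGal
Bouguer slab correction = 0.04193 × 2.97 × 1004.0 = 125.03 mGal
Simple Bouguer anomaly = 269.83 − (125.03) = 144.80 mGal

144.8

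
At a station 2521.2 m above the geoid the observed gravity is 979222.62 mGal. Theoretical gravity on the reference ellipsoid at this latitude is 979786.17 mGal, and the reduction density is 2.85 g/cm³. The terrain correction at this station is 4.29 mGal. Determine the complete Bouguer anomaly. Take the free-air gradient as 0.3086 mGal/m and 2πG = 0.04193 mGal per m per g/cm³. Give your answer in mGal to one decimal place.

Free-air correction = 0.3086 × 2521.2 = 778.04 mGal
Free-air anomaly = 979222.62 − 979786.17 + (778.04) = 214.49 mGal
Bouguer slab correction = 0.04193 × 2.85 × 2521.2 = 301.28 mGal
Simple Bouguer anomaly = 214.49 − (301.28) = -86.79 mGal
Complete Bouguer anomaly = -86.79 + 4.29 = -82.50 mGal

-82.5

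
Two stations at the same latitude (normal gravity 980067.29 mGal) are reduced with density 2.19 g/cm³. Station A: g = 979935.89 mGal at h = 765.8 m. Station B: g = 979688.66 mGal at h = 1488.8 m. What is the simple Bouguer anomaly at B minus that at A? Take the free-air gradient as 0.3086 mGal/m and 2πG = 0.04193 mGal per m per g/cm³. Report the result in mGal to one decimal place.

Δg_SB(A) = 979935.89 − 980067.29 + 0.3086×765.8 − 0.04193×2.19×765.8 = 34.60 mGal
Δg_SB(B) = 979688.66 − 980067.29 + 0.3086×1488.8 − 0.04193×2.19×1488.8 = -55.90 mGal
Difference = -55.90 − (34.60) = -90.50 mGal

-90.5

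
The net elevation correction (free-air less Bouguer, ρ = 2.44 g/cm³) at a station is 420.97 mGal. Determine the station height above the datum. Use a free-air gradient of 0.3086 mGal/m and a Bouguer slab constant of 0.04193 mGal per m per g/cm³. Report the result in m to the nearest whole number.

Combined gradient = 0.3086 − 0.04193 × 2.44 = 0.2062908 mGal/m
h = 420.97 / 0.2062908 = 2040.66 m

2041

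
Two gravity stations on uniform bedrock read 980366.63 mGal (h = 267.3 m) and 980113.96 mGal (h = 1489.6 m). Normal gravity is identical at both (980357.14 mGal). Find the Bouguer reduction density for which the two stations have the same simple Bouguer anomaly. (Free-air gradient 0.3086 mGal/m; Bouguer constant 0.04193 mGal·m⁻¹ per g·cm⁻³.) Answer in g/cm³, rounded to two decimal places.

Δg_obs = 980113.96 − 980366.63 = -252.67 mGal over Δh = 1489.6 − 267.3 = 1222.3 m
Equal Bouguer anomalies ⇒ Δg_obs + (0.3086 − 0.04193ρ)·Δh = 0
0.3086 − 0.04193ρ = −Δg_obs/Δh = 0.20672
ρ = (0.3086 − 0.20672) / 0.04193 = 2.43 g/cm³

2.43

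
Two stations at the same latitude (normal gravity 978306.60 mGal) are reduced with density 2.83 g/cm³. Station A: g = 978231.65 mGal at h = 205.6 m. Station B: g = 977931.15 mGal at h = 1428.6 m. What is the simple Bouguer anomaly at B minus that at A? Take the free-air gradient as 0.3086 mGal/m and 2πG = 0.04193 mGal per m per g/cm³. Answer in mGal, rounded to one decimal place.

Δg_SB(A) = 978231.65 − 978306.60 + 0.3086×205.6 − 0.04193×2.83×205.6 = -35.90 mGal
Δg_SB(B) = 977931.15 − 978306.60 + 0.3086×1428.6 − 0.04193×2.83×1428.6 = -104.10 mGal
Difference = -104.10 − (-35.90) = -68.20 mGal

-68.2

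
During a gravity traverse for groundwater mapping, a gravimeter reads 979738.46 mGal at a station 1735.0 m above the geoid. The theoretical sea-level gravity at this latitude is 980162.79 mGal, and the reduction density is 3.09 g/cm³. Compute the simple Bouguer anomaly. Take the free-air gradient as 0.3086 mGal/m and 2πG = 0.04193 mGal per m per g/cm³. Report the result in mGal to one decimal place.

-113.7

Free-air correction = 0.3086 × 1735.0 = 535.42 mGal
Free-air anomaly = 979738.46 − 980162.79 + (535.42) = 111.09 mGal
Bouguer slab correction = 0.04193 × 3.09 × 1735.0 = 224.79 mGal
Simple Bouguer anomaly = 111.09 − (224.79) = -113.70 mGal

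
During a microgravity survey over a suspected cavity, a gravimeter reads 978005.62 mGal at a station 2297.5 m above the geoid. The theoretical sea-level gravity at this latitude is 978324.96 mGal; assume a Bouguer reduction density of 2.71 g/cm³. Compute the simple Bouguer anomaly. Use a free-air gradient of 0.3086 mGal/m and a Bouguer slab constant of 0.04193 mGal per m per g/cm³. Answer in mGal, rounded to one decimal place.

Free-air correction = 0.3086 × 2297.5 = 709.01 mGal
Free-air anomaly = 978005.62 − 978324.96 + (709.01) = 389.67 mGal
Bouguer slab correction = 0.04193 × 2.71 × 2297.5 = 261.07 mGal
Simple Bouguer anomaly = 389.67 − (261.07) = 128.60 mGal

128.6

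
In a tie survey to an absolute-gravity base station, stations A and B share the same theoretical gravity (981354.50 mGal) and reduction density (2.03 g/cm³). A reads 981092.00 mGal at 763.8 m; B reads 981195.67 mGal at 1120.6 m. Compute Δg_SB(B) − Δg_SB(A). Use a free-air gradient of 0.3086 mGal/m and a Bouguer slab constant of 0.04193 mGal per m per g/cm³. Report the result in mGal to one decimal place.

183.4

Δg_SB(A) = 981092.00 − 981354.50 + 0.3086×763.8 − 0.04193×2.03×763.8 = -91.80 mGal
Δg_SB(B) = 981195.67 − 981354.50 + 0.3086×1120.6 − 0.04193×2.03×1120.6 = 91.60 mGal
Difference = 91.60 − (-91.80) = 183.40 mGal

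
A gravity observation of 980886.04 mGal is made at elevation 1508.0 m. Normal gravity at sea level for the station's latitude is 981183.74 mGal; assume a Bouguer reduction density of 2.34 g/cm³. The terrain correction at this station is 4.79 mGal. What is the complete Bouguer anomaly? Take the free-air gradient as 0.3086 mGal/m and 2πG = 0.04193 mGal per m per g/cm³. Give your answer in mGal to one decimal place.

Free-air correction = 0.3086 × 1508.0 = 465.37 mGal
Free-air anomaly = 980886.04 − 981183.74 + (465.37) = 167.67 mGal
Bouguer slab correction = 0.04193 × 2.34 × 1508.0 = 147.96 mGal
Simple Bouguer anomaly = 167.67 − (147.96) = 19.71 mGal
Complete Bouguer anomaly = 19.71 + 4.79 = 24.50 mGal

24.5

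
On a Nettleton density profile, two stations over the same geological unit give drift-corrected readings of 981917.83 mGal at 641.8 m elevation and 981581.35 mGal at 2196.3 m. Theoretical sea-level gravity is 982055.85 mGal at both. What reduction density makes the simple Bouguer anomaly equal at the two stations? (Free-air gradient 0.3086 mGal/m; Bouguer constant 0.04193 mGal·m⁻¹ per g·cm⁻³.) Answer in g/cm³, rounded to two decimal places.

Δg_obs = 981581.35 − 981917.83 = -336.48 mGal over Δh = 2196.3 − 641.8 = 1554.5 m
Equal Bouguer anomalies ⇒ Δg_obs + (0.3086 − 0.04193ρ)·Δh = 0
0.3086 − 0.04193ρ = −Δg_obs/Δh = 0.21646
ρ = (0.3086 − 0.21646) / 0.04193 = 2.20 g/cm³

2.20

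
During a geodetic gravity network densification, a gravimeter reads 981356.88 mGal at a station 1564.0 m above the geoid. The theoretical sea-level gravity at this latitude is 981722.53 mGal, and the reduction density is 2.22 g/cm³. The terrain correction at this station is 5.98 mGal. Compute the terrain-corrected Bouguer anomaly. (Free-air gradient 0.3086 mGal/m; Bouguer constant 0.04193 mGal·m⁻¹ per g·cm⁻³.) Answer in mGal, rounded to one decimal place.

Free-air correction = 0.3086 × 1564.0 = 482.65 mGal
Free-air anomaly = 981356.88 − 981722.53 + (482.65) = 117.00 mGal
Bouguer slab correction = 0.04193 × 2.22 × 1564.0 = 145.58 mGal
Simple Bouguer anomaly = 117.00 − (145.58) = -28.58 mGal
Complete Bouguer anomaly = -28.58 + 5.98 = -22.60 mGal

-22.6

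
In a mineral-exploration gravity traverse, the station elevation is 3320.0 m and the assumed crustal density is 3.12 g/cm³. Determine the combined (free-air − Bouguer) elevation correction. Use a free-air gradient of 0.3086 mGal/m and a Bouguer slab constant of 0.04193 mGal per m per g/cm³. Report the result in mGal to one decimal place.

590.2

Combined gradient = 0.3086 − 0.04193 × 3.12 = 0.1777784 mGal/m
Combined elevation correction = 0.1777784 × 3320.0 = 590.2 mGal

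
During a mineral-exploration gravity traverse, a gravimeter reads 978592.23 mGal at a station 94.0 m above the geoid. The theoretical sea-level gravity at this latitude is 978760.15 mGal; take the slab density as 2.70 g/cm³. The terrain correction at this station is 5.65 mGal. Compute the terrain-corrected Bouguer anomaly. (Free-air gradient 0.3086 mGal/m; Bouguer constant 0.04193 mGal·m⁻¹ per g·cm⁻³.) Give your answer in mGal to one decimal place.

Free-air correction = 0.3086 × 94.0 = 29.01 mGal
Free-air anomaly = 978592.23 − 978760.15 + (29.01) = -138.91 mGal
Bouguer slab correction = 0.04193 × 2.70 × 94.0 = 10.64 mGal
Simple Bouguer anomaly = -138.91 − (10.64) = -149.55 mGal
Complete Bouguer anomaly = -149.55 + 5.65 = -143.90 mGal

-143.9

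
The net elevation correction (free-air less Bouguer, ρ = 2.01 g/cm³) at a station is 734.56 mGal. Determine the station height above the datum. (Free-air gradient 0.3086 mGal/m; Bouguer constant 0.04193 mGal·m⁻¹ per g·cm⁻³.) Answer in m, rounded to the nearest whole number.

Combined gradient = 0.3086 − 0.04193 × 2.01 = 0.2243207 mGal/m
h = 734.56 / 0.2243207 = 3274.60 m

3275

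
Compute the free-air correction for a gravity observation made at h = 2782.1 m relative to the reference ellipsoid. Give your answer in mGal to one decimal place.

Free-air correction = 0.3086 × 2782.1 = 858.6 mGal

858.6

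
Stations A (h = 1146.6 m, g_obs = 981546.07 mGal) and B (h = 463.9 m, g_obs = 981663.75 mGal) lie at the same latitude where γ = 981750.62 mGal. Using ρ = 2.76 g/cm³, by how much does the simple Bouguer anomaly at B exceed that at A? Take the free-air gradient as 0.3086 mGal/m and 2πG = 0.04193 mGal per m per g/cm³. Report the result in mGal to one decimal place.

Δg_SB(A) = 981546.07 − 981750.62 + 0.3086×1146.6 − 0.04193×2.76×1146.6 = 16.60 mGal
Δg_SB(B) = 981663.75 − 981750.62 + 0.3086×463.9 − 0.04193×2.76×463.9 = 2.60 mGal
Difference = 2.60 − (16.60) = -14.00 mGal

-14.0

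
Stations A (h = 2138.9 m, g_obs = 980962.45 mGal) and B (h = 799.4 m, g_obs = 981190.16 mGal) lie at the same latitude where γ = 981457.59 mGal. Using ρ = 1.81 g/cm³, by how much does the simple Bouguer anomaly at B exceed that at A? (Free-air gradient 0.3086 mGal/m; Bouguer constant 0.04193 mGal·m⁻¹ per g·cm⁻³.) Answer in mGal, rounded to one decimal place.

-84.0

Δg_SB(A) = 980962.45 − 981457.59 + 0.3086×2138.9 − 0.04193×1.81×2138.9 = 2.60 mGal
Δg_SB(B) = 981190.16 − 981457.59 + 0.3086×799.4 − 0.04193×1.81×799.4 = -81.40 mGal
Difference = -81.40 − (2.60) = -84.00 mGal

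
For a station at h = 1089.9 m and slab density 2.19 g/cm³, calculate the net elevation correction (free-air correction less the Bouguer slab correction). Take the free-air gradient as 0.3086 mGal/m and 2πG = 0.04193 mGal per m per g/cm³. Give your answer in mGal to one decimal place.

236.3

Combined gradient = 0.3086 − 0.04193 × 2.19 = 0.2167733 mGal/m
Combined elevation correction = 0.2167733 × 1089.9 = 236.3 mGal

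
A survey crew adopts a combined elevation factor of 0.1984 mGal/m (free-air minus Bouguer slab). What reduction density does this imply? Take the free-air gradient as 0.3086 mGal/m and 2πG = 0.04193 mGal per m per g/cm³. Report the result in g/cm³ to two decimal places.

2.63

0.1984 = 0.3086 − 0.04193 × ρ
ρ = (0.3086 − 0.1984) / 0.04193 = 2.63 g/cm³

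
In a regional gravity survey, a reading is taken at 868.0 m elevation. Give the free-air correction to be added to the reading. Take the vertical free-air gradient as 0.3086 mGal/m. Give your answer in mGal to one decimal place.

267.9

Free-air correction = 0.3086 × 868.0 = 267.9 mGal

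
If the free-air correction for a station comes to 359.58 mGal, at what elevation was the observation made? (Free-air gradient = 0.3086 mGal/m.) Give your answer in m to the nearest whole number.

1165

h = 359.58 / 0.3086 = 1165.20 m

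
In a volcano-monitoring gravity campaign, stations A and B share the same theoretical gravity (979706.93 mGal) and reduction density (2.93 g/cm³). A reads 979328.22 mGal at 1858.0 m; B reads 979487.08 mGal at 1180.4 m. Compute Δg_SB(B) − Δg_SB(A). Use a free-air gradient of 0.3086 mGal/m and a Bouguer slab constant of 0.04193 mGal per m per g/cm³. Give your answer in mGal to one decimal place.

33.0

Δg_SB(A) = 979328.22 − 979706.93 + 0.3086×1858.0 − 0.04193×2.93×1858.0 = -33.60 mGal
Δg_SB(B) = 979487.08 − 979706.93 + 0.3086×1180.4 − 0.04193×2.93×1180.4 = -0.60 mGal
Difference = -0.60 − (-33.60) = 33.00 mGal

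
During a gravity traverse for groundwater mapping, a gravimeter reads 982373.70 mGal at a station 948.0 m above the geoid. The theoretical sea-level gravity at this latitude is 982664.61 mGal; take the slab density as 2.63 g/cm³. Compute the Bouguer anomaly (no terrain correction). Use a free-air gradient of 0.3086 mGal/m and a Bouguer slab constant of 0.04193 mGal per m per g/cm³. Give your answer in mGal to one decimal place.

-102.9

Free-air correction = 0.3086 × 948.0 = 292.55 mGal
Free-air anomaly = 982373.70 − 982664.61 + (292.55) = 1.64 mGal
Bouguer slab correction = 0.04193 × 2.63 × 948.0 = 104.54 mGal
Simple Bouguer anomaly = 1.64 − (104.54) = -102.90 mGal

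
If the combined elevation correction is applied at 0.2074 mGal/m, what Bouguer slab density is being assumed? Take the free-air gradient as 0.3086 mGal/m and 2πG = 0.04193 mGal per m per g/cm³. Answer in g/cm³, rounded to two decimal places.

2.41

0.2074 = 0.3086 − 0.04193 × ρ
ρ = (0.3086 − 0.2074) / 0.04193 = 2.41 g/cm³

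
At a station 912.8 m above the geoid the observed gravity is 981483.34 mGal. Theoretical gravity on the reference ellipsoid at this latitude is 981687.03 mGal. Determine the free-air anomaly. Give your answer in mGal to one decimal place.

78.0

Free-air correction = 0.3086 × 912.8 = 281.69 mGal
Free-air anomaly = 981483.34 − 981687.03 + (281.69) = 78.00 mGal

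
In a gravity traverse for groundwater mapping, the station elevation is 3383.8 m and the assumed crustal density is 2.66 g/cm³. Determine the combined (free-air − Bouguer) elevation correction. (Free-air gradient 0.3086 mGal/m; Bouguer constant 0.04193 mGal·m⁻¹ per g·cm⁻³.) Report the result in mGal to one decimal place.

666.8

Combined gradient = 0.3086 − 0.04193 × 2.66 = 0.1970662 mGal/m
Combined elevation correction = 0.1970662 × 3383.8 = 666.8 mGal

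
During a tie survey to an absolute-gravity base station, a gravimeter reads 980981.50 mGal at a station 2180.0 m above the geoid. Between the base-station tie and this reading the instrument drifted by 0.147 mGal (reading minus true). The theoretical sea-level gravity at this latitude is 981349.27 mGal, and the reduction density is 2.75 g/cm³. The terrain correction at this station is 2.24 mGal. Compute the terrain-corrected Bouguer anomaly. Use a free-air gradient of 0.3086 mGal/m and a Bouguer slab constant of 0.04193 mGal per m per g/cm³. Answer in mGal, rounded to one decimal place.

55.7

Drift-corrected reading = 980981.50 − (0.147) = 980981.353 mGal
Free-air correction = 0.3086 × 2180.0 = 672.75 mGal
Free-air anomaly = 980981.353 − 981349.27 + (672.75) = 304.833 mGal
Bouguer slab correction = 0.04193 × 2.75 × 2180.0 = 251.37 mGal
Simple Bouguer anomaly = 304.833 − (251.37) = 53.463 mGal
Complete Bouguer anomaly = 53.463 + 2.24 = 55.703 mGal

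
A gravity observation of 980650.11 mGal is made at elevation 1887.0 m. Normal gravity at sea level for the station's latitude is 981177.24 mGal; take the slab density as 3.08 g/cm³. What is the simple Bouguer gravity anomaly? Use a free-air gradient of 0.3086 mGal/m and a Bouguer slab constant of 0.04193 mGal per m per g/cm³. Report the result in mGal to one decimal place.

-188.5

Free-air correction = 0.3086 × 1887.0 = 582.33 mGal
Free-air anomaly = 980650.11 − 981177.24 + (582.33) = 55.20 mGal
Bouguer slab correction = 0.04193 × 3.08 × 1887.0 = 243.70 mGal
Simple Bouguer anomaly = 55.20 − (243.70) = -188.50 mGal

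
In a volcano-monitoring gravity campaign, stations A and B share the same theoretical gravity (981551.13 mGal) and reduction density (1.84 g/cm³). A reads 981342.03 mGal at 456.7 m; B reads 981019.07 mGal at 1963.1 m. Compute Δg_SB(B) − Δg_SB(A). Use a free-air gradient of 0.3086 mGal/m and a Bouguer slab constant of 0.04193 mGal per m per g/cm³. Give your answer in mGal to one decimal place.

25.7

Δg_SB(A) = 981342.03 − 981551.13 + 0.3086×456.7 − 0.04193×1.84×456.7 = -103.40 mGal
Δg_SB(B) = 981019.07 − 981551.13 + 0.3086×1963.1 − 0.04193×1.84×1963.1 = -77.70 mGal
Difference = -77.70 − (-103.40) = 25.70 mGal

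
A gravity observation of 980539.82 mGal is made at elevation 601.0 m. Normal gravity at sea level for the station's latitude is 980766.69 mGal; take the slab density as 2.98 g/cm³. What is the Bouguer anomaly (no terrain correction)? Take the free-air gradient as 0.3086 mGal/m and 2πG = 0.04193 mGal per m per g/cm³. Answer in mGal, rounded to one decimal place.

-116.5

Free-air correction = 0.3086 × 601.0 = 185.47 mGal
Free-air anomaly = 980539.82 − 980766.69 + (185.47) = -41.40 mGal
Bouguer slab correction = 0.04193 × 2.98 × 601.0 = 75.10 mGal
Simple Bouguer anomaly = -41.40 − (75.10) = -116.50 mGal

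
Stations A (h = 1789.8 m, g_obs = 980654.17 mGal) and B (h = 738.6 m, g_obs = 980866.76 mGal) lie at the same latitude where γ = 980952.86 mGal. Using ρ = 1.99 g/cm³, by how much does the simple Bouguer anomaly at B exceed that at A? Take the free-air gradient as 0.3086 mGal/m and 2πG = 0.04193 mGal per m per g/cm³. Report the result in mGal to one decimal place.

Δg_SB(A) = 980654.17 − 980952.86 + 0.3086×1789.8 − 0.04193×1.99×1789.8 = 104.30 mGal
Δg_SB(B) = 980866.76 − 980952.86 + 0.3086×738.6 − 0.04193×1.99×738.6 = 80.20 mGal
Difference = 80.20 − (104.30) = -24.10 mGal

-24.1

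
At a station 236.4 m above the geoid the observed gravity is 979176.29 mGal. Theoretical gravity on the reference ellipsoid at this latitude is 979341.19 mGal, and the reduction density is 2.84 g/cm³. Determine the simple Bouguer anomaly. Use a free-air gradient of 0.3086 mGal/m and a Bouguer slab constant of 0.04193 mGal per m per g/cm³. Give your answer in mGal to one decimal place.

Free-air correction = 0.3086 × 236.4 = 72.95 mGal
Free-air anomaly = 979176.29 − 979341.19 + (72.95) = -91.95 mGal
Bouguer slab correction = 0.04193 × 2.84 × 236.4 = 28.15 mGal
Simple Bouguer anomaly = -91.95 − (28.15) = -120.10 mGal

-120.1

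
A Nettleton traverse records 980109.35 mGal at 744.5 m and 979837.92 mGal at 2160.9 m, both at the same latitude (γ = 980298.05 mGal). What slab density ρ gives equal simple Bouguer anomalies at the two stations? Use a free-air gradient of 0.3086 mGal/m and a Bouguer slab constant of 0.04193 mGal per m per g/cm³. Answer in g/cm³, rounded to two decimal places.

2.79

Δg_obs = 979837.92 − 980109.35 = -271.43 mGal over Δh = 2160.9 − 744.5 = 1416.4 m
Equal Bouguer anomalies ⇒ Δg_obs + (0.3086 − 0.04193ρ)·Δh = 0
0.3086 − 0.04193ρ = −Δg_obs/Δh = 0.19163
ρ = (0.3086 − 0.19163) / 0.04193 = 2.79 g/cm³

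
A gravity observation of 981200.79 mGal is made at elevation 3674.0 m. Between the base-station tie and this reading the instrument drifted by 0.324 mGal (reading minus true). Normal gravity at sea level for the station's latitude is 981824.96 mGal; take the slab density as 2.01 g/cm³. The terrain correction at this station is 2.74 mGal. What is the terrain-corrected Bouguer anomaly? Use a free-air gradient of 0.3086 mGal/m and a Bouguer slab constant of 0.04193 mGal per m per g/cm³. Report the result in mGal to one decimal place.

Drift-corrected reading = 981200.79 − (0.324) = 981200.466 mGal
Free-air correction = 0.3086 × 3674.0 = 1133.80 mGal
Free-air anomaly = 981200.466 − 981824.96 + (1133.80) = 509.306 mGal
Bouguer slab correction = 0.04193 × 2.01 × 3674.0 = 309.64 mGal
Simple Bouguer anomaly = 509.306 − (309.64) = 199.666 mGal
Complete Bouguer anomaly = 199.666 + 2.74 = 202.406 mGal

202.4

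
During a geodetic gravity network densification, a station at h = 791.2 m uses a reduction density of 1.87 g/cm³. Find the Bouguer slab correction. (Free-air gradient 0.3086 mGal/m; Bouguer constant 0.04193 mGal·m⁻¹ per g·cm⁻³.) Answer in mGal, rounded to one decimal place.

62.0

Bouguer slab correction = 0.04193 × 1.87 × 791.2 = 62.0 mGal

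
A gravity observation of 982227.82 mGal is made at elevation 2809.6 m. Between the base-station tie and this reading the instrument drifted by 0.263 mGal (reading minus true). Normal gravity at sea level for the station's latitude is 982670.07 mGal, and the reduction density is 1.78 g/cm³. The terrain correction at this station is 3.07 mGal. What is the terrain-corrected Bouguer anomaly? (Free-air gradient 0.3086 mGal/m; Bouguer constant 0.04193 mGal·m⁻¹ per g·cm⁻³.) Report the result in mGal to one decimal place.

Drift-corrected reading = 982227.82 − (0.263) = 982227.557 mGal
Free-air correction = 0.3086 × 2809.6 = 867.04 mGal
Free-air anomaly = 982227.557 − 982670.07 + (867.04) = 424.527 mGal
Bouguer slab correction = 0.04193 × 1.78 × 2809.6 = 209.70 mGal
Simple Bouguer anomaly = 424.527 − (209.70) = 214.827 mGal
Complete Bouguer anomaly = 214.827 + 3.07 = 217.897 mGal

217.9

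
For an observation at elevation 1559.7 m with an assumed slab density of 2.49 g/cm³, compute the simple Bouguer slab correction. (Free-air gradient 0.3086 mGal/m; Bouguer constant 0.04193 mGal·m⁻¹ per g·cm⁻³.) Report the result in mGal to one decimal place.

Bouguer slab correction = 0.04193 × 2.49 × 1559.7 = 162.8 mGal

162.8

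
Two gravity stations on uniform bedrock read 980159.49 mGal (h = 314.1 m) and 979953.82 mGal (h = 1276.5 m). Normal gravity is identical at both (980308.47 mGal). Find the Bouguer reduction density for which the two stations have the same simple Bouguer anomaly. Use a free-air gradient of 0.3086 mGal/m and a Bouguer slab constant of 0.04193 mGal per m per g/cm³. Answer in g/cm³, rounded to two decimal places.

2.26

Δg_obs = 979953.82 − 980159.49 = -205.67 mGal over Δh = 1276.5 − 314.1 = 962.4 m
Equal Bouguer anomalies ⇒ Δg_obs + (0.3086 − 0.04193ρ)·Δh = 0
0.3086 − 0.04193ρ = −Δg_obs/Δh = 0.21371
ρ = (0.3086 − 0.21371) / 0.04193 = 2.26 g/cm³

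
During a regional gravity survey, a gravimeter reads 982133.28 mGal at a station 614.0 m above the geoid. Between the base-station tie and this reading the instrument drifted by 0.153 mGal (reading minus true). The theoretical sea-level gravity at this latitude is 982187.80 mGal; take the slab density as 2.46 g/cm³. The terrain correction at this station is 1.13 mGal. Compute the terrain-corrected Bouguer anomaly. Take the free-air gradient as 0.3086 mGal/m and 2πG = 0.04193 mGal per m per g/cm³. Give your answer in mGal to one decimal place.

Drift-corrected reading = 982133.28 − (0.153) = 982133.127 mGal
Free-air correction = 0.3086 × 614.0 = 189.48 mGal
Free-air anomaly = 982133.127 − 982187.80 + (189.48) = 134.807 mGal
Bouguer slab correction = 0.04193 × 2.46 × 614.0 = 63.33 mGal
Simple Bouguer anomaly = 134.807 − (63.33) = 71.477 mGal
Complete Bouguer anomaly = 71.477 + 1.13 = 72.607 mGal

72.6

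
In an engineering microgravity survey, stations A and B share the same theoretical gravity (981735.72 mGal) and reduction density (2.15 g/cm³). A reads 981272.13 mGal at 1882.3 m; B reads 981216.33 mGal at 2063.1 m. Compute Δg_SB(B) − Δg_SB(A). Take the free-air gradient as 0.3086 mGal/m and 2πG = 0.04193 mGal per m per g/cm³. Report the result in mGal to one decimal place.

-16.3

Δg_SB(A) = 981272.13 − 981735.72 + 0.3086×1882.3 − 0.04193×2.15×1882.3 = -52.40 mGal
Δg_SB(B) = 981216.33 − 981735.72 + 0.3086×2063.1 − 0.04193×2.15×2063.1 = -68.70 mGal
Difference = -68.70 − (-52.40) = -16.30 mGal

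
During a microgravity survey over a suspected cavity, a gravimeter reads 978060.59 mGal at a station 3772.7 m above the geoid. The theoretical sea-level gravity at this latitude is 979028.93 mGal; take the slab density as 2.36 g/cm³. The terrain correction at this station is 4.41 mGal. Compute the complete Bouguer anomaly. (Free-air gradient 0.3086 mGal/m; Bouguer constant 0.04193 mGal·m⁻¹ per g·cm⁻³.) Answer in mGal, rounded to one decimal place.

Free-air correction = 0.3086 × 3772.7 = 1164.26 mGal
Free-air anomaly = 978060.59 − 979028.93 + (1164.26) = 195.92 mGal
Bouguer slab correction = 0.04193 × 2.36 × 3772.7 = 373.33 mGal
Simple Bouguer anomaly = 195.92 − (373.33) = -177.41 mGal
Complete Bouguer anomaly = -177.41 + 4.41 = -173.00 mGal

-173.0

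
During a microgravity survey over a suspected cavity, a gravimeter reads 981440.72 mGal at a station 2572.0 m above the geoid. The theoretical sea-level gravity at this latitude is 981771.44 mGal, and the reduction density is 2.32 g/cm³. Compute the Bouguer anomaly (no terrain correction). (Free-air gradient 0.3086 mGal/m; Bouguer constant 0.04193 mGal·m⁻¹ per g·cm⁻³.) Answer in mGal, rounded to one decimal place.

212.8

Free-air correction = 0.3086 × 2572.0 = 793.72 mGal
Free-air anomaly = 981440.72 − 981771.44 + (793.72) = 463.00 mGal
Bouguer slab correction = 0.04193 × 2.32 × 2572.0 = 250.20 mGal
Simple Bouguer anomaly = 463.00 − (250.20) = 212.80 mGal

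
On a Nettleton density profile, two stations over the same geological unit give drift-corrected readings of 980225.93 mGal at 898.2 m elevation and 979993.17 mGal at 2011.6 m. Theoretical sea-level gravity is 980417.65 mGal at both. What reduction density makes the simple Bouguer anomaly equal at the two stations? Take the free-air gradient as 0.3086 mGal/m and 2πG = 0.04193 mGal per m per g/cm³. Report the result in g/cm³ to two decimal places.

2.37

Δg_obs = 979993.17 − 980225.93 = -232.76 mGal over Δh = 2011.6 − 898.2 = 1113.4 m
Equal Bouguer anomalies ⇒ Δg_obs + (0.3086 − 0.04193ρ)·Δh = 0
0.3086 − 0.04193ρ = −Δg_obs/Δh = 0.20905
ρ = (0.3086 − 0.20905) / 0.04193 = 2.37 g/cm³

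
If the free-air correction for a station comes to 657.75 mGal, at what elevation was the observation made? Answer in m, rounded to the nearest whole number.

2131

h = 657.75 / 0.3086 = 2131.40 m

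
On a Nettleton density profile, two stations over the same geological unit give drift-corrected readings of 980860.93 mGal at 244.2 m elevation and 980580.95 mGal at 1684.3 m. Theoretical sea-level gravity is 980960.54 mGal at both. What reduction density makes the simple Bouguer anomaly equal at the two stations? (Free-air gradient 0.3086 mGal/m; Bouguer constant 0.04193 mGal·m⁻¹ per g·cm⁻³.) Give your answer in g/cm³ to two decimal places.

Δg_obs = 980580.95 − 980860.93 = -279.98 mGal over Δh = 1684.3 − 244.2 = 1440.1 m
Equal Bouguer anomalies ⇒ Δg_obs + (0.3086 − 0.04193ρ)·Δh = 0
0.3086 − 0.04193ρ = −Δg_obs/Δh = 0.19442
ρ = (0.3086 − 0.19442) / 0.04193 = 2.72 g/cm³

2.72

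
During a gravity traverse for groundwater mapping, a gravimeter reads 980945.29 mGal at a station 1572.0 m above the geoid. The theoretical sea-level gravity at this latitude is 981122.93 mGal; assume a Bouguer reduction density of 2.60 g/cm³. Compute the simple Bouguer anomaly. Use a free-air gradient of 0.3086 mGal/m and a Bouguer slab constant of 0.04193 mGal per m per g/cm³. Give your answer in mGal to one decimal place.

136.1

Free-air correction = 0.3086 × 1572.0 = 485.12 mGal
Free-air anomaly = 980945.29 − 981122.93 + (485.12) = 307.48 mGal
Bouguer slab correction = 0.04193 × 2.60 × 1572.0 = 171.38 mGal
Simple Bouguer anomaly = 307.48 − (171.38) = 136.10 mGal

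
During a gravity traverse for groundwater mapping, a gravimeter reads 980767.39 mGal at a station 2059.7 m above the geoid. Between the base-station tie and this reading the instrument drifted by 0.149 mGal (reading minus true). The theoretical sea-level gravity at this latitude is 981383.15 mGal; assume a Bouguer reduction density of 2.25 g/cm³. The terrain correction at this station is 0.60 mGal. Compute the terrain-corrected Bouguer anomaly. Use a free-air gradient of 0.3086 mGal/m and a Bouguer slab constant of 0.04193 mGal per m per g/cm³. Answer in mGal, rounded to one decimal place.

Drift-corrected reading = 980767.39 − (0.149) = 980767.241 mGal
Free-air correction = 0.3086 × 2059.7 = 635.62 mGal
Free-air anomaly = 980767.241 − 981383.15 + (635.62) = 19.711 mGal
Bouguer slab correction = 0.04193 × 2.25 × 2059.7 = 194.32 mGal
Simple Bouguer anomaly = 19.711 − (194.32) = -174.609 mGal
Complete Bouguer anomaly = -174.609 + 0.60 = -174.009 mGal

-174.0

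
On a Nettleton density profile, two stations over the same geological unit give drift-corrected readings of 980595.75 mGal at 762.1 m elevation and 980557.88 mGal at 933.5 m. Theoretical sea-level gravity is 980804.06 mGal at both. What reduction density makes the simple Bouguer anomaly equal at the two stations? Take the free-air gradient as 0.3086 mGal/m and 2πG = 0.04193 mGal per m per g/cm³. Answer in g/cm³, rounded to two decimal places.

2.09

Δg_obs = 980557.88 − 980595.75 = -37.87 mGal over Δh = 933.5 − 762.1 = 171.4 m
Equal Bouguer anomalies ⇒ Δg_obs + (0.3086 − 0.04193ρ)·Δh = 0
0.3086 − 0.04193ρ = −Δg_obs/Δh = 0.22095
ρ = (0.3086 − 0.22095) / 0.04193 = 2.09 g/cm³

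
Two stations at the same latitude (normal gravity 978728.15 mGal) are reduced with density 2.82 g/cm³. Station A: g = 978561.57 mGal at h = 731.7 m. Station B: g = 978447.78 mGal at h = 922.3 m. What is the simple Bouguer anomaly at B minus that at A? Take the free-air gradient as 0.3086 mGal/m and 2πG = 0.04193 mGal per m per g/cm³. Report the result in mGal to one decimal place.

Δg_SB(A) = 978561.57 − 978728.15 + 0.3086×731.7 − 0.04193×2.82×731.7 = -27.30 mGal
Δg_SB(B) = 978447.78 − 978728.15 + 0.3086×922.3 − 0.04193×2.82×922.3 = -104.80 mGal
Difference = -104.80 − (-27.30) = -77.50 mGal

-77.5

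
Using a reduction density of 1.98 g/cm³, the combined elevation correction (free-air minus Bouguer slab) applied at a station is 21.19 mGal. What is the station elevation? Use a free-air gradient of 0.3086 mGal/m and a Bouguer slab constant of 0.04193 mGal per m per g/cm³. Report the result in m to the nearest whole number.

94

Combined gradient = 0.3086 − 0.04193 × 1.98 = 0.2255786 mGal/m
h = 21.19 / 0.2255786 = 93.94 m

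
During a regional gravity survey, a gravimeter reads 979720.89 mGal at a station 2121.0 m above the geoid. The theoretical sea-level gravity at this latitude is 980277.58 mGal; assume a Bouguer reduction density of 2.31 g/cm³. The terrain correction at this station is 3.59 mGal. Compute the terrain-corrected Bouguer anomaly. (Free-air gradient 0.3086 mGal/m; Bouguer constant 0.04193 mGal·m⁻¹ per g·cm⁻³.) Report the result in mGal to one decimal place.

-104.0

Free-air correction = 0.3086 × 2121.0 = 654.54 mGal
Free-air anomaly = 979720.89 − 980277.58 + (654.54) = 97.85 mGal
Bouguer slab correction = 0.04193 × 2.31 × 2121.0 = 205.44 mGal
Simple Bouguer anomaly = 97.85 − (205.44) = -107.59 mGal
Complete Bouguer anomaly = -107.59 + 3.59 = -104.00 mGal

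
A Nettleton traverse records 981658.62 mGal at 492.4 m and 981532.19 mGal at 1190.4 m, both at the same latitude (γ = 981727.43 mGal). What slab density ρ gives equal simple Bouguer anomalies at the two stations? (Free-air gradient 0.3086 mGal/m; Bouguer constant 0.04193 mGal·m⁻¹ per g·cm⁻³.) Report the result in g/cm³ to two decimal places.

3.04

Δg_obs = 981532.19 − 981658.62 = -126.43 mGal over Δh = 1190.4 − 492.4 = 698.0 m
Equal Bouguer anomalies ⇒ Δg_obs + (0.3086 − 0.04193ρ)·Δh = 0
0.3086 − 0.04193ρ = −Δg_obs/Δh = 0.18113
ρ = (0.3086 − 0.18113) / 0.04193 = 3.04 g/cm³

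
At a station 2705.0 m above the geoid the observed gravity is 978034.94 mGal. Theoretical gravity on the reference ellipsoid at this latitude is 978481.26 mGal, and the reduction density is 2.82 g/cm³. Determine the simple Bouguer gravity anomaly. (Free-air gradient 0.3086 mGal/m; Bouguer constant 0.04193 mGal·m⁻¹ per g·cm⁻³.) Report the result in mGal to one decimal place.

Free-air correction = 0.3086 × 2705.0 = 834.76 mGal
Free-air anomaly = 978034.94 − 978481.26 + (834.76) = 388.44 mGal
Bouguer slab correction = 0.04193 × 2.82 × 2705.0 = 319.85 mGal
Simple Bouguer anomaly = 388.44 − (319.85) = 68.59 mGal

68.6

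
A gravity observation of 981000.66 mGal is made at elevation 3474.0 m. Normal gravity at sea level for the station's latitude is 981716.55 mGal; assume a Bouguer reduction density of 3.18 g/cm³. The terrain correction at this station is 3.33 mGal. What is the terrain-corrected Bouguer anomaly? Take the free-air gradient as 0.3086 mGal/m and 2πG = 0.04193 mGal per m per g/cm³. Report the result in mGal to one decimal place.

Free-air correction = 0.3086 × 3474.0 = 1072.08 mGal
Free-air anomaly = 981000.66 − 981716.55 + (1072.08) = 356.19 mGal
Bouguer slab correction = 0.04193 × 3.18 × 3474.0 = 463.21 mGal
Simple Bouguer anomaly = 356.19 − (463.21) = -107.02 mGal
Complete Bouguer anomaly = -107.02 + 3.33 = -103.69 mGal

-103.7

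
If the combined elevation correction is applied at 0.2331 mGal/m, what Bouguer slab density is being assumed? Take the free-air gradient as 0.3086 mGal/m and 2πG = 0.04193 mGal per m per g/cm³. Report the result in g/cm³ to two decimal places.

1.80

0.2331 = 0.3086 − 0.04193 × ρ
ρ = (0.3086 − 0.2331) / 0.04193 = 1.80 g/cm³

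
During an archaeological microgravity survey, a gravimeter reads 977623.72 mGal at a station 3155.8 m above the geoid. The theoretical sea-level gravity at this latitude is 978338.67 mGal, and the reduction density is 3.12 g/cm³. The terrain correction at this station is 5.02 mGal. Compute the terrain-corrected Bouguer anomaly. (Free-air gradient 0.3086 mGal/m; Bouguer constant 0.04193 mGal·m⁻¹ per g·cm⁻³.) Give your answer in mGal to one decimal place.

Free-air correction = 0.3086 × 3155.8 = 973.88 mGal
Free-air anomaly = 977623.72 − 978338.67 + (973.88) = 258.93 mGal
Bouguer slab correction = 0.04193 × 3.12 × 3155.8 = 412.85 mGal
Simple Bouguer anomaly = 258.93 − (412.85) = -153.92 mGal
Complete Bouguer anomaly = -153.92 + 5.02 = -148.90 mGal

-148.9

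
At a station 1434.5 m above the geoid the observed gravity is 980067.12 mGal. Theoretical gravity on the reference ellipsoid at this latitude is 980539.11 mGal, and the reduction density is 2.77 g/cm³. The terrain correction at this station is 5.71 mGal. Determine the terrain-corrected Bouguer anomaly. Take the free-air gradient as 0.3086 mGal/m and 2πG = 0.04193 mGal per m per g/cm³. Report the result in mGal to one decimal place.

-190.2

Free-air correction = 0.3086 × 1434.5 = 442.69 mGal
Free-air anomaly = 980067.12 − 980539.11 + (442.69) = -29.30 mGal
Bouguer slab correction = 0.04193 × 2.77 × 1434.5 = 166.61 mGal
Simple Bouguer anomaly = -29.30 − (166.61) = -195.91 mGal
Complete Bouguer anomaly = -195.91 + 5.71 = -190.20 mGal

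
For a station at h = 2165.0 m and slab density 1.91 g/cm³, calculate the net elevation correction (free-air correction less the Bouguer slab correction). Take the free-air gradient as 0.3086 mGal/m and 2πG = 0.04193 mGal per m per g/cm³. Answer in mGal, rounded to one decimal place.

Combined gradient = 0.3086 − 0.04193 × 1.91 = 0.2285137 mGal/m
Combined elevation correction = 0.2285137 × 2165.0 = 494.7 mGal

494.7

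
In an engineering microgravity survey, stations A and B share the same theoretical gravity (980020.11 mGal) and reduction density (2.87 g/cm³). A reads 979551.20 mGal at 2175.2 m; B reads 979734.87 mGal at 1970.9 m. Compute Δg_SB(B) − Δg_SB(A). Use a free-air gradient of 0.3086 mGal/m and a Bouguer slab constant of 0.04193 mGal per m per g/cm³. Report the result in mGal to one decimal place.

145.2

Δg_SB(A) = 979551.20 − 980020.11 + 0.3086×2175.2 − 0.04193×2.87×2175.2 = -59.40 mGal
Δg_SB(B) = 979734.87 − 980020.11 + 0.3086×1970.9 − 0.04193×2.87×1970.9 = 85.80 mGal
Difference = 85.80 − (-59.40) = 145.20 mGal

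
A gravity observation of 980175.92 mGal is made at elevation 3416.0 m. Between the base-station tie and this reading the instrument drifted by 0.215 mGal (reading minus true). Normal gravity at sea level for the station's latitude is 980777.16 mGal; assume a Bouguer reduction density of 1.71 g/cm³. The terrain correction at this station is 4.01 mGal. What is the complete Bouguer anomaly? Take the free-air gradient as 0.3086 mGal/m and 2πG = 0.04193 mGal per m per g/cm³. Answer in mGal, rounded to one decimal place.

Drift-corrected reading = 980175.92 − (0.215) = 980175.705 mGal
Free-air correction = 0.3086 × 3416.0 = 1054.18 mGal
Free-air anomaly = 980175.705 − 980777.16 + (1054.18) = 452.725 mGal
Bouguer slab correction = 0.04193 × 1.71 × 3416.0 = 244.93 mGal
Simple Bouguer anomaly = 452.725 − (244.93) = 207.795 mGal
Complete Bouguer anomaly = 207.795 + 4.01 = 211.805 mGal

211.8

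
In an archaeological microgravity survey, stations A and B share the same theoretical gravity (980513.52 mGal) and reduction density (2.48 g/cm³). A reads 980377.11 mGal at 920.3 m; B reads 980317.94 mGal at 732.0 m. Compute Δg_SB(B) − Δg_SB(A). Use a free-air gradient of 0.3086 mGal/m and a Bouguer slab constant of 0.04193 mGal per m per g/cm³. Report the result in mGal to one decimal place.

Δg_SB(A) = 980377.11 − 980513.52 + 0.3086×920.3 − 0.04193×2.48×920.3 = 51.90 mGal
Δg_SB(B) = 980317.94 − 980513.52 + 0.3086×732.0 − 0.04193×2.48×732.0 = -45.80 mGal
Difference = -45.80 − (51.90) = -97.70 mGal

-97.7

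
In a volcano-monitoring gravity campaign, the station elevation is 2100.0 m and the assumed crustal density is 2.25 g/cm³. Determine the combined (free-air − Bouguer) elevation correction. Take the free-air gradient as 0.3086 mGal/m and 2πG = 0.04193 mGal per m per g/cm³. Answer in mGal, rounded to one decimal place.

449.9

Combined gradient = 0.3086 − 0.04193 × 2.25 = 0.2142575 mGal/m
Combined elevation correction = 0.2142575 × 2100.0 = 449.9 mGal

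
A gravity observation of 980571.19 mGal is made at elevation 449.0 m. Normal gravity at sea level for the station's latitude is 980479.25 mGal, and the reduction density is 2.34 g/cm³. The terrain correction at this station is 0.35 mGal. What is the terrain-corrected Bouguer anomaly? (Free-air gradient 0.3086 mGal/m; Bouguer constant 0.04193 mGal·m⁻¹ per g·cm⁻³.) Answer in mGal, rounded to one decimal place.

Free-air correction = 0.3086 × 449.0 = 138.56 mGal
Free-air anomaly = 980571.19 − 980479.25 + (138.56) = 230.50 mGal
Bouguer slab correction = 0.04193 × 2.34 × 449.0 = 44.05 mGal
Simple Bouguer anomaly = 230.50 − (44.05) = 186.45 mGal
Complete Bouguer anomaly = 186.45 + 0.35 = 186.80 mGal

186.8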